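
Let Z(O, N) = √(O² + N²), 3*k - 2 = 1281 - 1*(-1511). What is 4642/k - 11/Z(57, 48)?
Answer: 633/127 - 11*√617/1851 ≈ 4.8366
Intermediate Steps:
k = 2794/3 (k = ⅔ + (1281 - 1*(-1511))/3 = ⅔ + (1281 + 1511)/3 = ⅔ + (⅓)*2792 = ⅔ + 2792/3 = 2794/3 ≈ 931.33)
Z(O, N) = √(N² + O²)
4642/k - 11/Z(57, 48) = 4642/(2794/3) - 11/√(48² + 57²) = 4642*(3/2794) - 11/√(2304 + 3249) = 633/127 - 11*√617/1851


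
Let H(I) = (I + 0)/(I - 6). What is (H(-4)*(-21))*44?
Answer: -1848/5 ≈ -369.60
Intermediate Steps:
H(I) = I/(-6 + I)
(H(-4)*(-21))*44 = (-4/(-6 - 4)*(-21))*44 = (-4/(-10)*(-21))*44 = (-4*(-⅒)*(-21))*44 = ((⅖)*(-21))*44 = -42/5*44 = -1848/5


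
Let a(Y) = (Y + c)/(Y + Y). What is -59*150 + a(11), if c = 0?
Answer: -17699/2 ≈ -8849.5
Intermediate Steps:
a(Y) = 1/2 (a(Y) = (Y + 0)/(Y + Y) = Y/((2*Y)) = Y*(1/(2*Y)) = 1/2)
-59*150 + a(11) = -59*150 + 1/2 = -8850 + 1/2 = -17699/2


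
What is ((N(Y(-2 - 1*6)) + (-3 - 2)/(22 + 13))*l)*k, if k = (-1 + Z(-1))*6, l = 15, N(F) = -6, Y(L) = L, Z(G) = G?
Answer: 7740/7 ≈ 1105.7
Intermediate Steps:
k = -12 (k = (-1 - 1)*6 = -2*6 = -12)
((N(Y(-2 - 1*6)) + (-3 - 2)/(22 + 13))*l)*k = ((-6 + (-3 - 2)/(22 + 13))*15)*(-12) = ((-6 - 5/35)*15)*(-12) = ((-6 - 5*1/35)*15)*(-12) = ((-6 - ⅐)*15)*(-12) = -43/7*15*(-12) = -645/7*(-12) = 7740/7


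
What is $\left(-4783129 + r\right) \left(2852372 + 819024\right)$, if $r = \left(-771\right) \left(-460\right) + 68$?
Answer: $-16258413717796$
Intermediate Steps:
$r = 354728$ ($r = 354660 + 68 = 354728$)
$\left(-4783129 + r\right) \left(2852372 + 819024\right) = \left(-4783129 + 354728\right) \left(2852372 + 819024\right) = \left(-4428401\right) 3671396 = -16258413717796$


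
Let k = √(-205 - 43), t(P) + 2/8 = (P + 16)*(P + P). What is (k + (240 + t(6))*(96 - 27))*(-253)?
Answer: -35175855/4 - 506*I*√62 ≈ -8.794e+6 - 3984.2*I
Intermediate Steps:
t(P) = -¼ + 2*P*(16 + P) (t(P) = -¼ + (P + 16)*(P + P) = -¼ + (16 + P)*(2*P) = -¼ + 2*P*(16 + P))
k = 2*I*√62 (k = √(-248) = 2*I*√62 ≈ 15.748*I)
(k + (240 + t(6))*(96 - 27))*(-253) = (2*I*√62 + (240 + (-¼ + 2*6² + 32*6))*(96 - 27))*(-253) = (2*I*√62 + (240 + (-¼ + 2*36 + 192))*69)*(-253) = (2*I*√62 + (240 + (-¼ + 72 + 192))*69)*(-253) = (2*I*√62 + (240 + 1055/4)*69)*(-253) = (2*I*√62 + (2015/4)*69)*(-253) = (2*I*√62 + 139035/4)*(-253) = (139035/4 + 2*I*√62)*(-253) = -35175855/4 - 506*I*√62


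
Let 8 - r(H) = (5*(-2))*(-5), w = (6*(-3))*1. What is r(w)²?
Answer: 1764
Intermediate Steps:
w = -18 (w = -18*1 = -18)
r(H) = -42 (r(H) = 8 - 5*(-2)*(-5) = 8 - (-10)*(-5) = 8 - 1*50 = 8 - 50 = -42)
r(w)² = (-42)² = 1764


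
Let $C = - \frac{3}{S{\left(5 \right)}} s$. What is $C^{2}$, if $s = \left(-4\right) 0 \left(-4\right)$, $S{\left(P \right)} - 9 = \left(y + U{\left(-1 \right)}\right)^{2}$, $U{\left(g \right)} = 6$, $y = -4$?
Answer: $0$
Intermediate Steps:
$S{\left(P \right)} = 13$ ($S{\left(P \right)} = 9 + \left(-4 + 6\right)^{2} = 9 + 2^{2} = 9 + 4 = 13$)
$s = 0$ ($s = 0 \left(-4\right) = 0$)
$C = 0$ ($C = - \frac{3}{13} \cdot 0 = \left(-3\right) \frac{1}{13} \cdot 0 = \left(- \frac{3}{13}\right) 0 = 0$)
$C^{2} = 0^{2} = 0$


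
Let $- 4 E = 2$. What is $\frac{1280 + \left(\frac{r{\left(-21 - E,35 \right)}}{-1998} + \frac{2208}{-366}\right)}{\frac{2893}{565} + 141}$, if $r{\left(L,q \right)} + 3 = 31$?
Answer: $\frac{21931445105}{2515500981} \approx 8.7185$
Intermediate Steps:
$E = - \frac{1}{2}$ ($E = \left(- \frac{1}{4}\right) 2 = - \frac{1}{2} \approx -0.5$)
$r{\left(L,q \right)} = 28$ ($r{\left(L,q \right)} = -3 + 31 = 28$)
$\frac{1280 + \left(\frac{r{\left(-21 - E,35 \right)}}{-1998} + \frac{2208}{-366}\right)}{\frac{2893}{565} + 141} = \frac{1280 + \left(\frac{28}{-1998} + \frac{2208}{-366}\right)}{\frac{2893}{565} + 141} = \frac{1280 + \left(28 \left(- \frac{1}{1998}\right) + 2208 \left(- \frac{1}{366}\right)\right)}{2893 \cdot \frac{1}{565} + 141} = \frac{1280 - \frac{368486}{60939}}{\frac{2893}{565} + 141} = \frac{1280 - \frac{368486}{60939}}{\frac{82558}{565}} = \frac{77633434}{60939} \cdot \frac{565}{82558} = \frac{21931445105}{2515500981}$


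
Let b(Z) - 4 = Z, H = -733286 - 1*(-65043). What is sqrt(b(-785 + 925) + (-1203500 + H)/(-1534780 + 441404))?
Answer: sqrt(680446695377)/68336 ≈ 12.071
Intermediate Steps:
H = -668243 (H = -733286 + 65043 = -668243)
b(Z) = 4 + Z
sqrt(b(-785 + 925) + (-1203500 + H)/(-1534780 + 441404)) = sqrt((4 + (-785 + 925)) + (-1203500 - 668243)/(-1534780 + 441404)) = sqrt((4 + 140) - 1871743/(-1093376)) = sqrt(144 - 1871743*(-1/1093376)) = sqrt(144 + 1871743/1093376) = sqrt(159317887/1093376) = sqrt(680446695377)/68336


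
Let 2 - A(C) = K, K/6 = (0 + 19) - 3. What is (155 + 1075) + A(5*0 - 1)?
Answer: 1136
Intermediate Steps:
K = 96 (K = 6*((0 + 19) - 3) = 6*(19 - 3) = 6*16 = 96)
A(C) = -94 (A(C) = 2 - 1*96 = 2 - 96 = -94)
(155 + 1075) + A(5*0 - 1) = (155 + 1075) - 94 = 1230 - 94 = 1136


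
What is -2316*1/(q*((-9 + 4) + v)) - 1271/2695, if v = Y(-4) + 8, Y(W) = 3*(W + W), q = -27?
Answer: -331537/72765 ≈ -4.5563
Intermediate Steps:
Y(W) = 6*W (Y(W) = 3*(2*W) = 6*W)
v = -16 (v = 6*(-4) + 8 = -24 + 8 = -16)
-2316*1/(q*((-9 + 4) + v)) - 1271/2695 = -2316*(-1/(27*((-9 + 4) - 16))) - 1271/2695 = -2316*(-1/(27*(-5 - 16))) - 1271*1/2695 = -2316/((-21*(-27))) - 1271/2695 = -2316/567 - 1271/2695 = -2316*1/567 - 1271/2695 = -772/189 - 1271/2695 = -331537/72765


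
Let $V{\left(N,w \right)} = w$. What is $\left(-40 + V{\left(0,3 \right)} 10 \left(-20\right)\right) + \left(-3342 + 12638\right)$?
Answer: $8656$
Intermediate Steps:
$\left(-40 + V{\left(0,3 \right)} 10 \left(-20\right)\right) + \left(-3342 + 12638\right) = \left(-40 + 3 \cdot 10 \left(-20\right)\right) + \left(-3342 + 12638\right) = \left(-40 + 30 \left(-20\right)\right) + 9296 = \left(-40 - 600\right) + 9296 = -640 + 9296 = 8656$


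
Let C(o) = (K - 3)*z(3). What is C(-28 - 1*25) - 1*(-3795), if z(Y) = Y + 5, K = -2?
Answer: 3755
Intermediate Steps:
z(Y) = 5 + Y
C(o) = -40 (C(o) = (-2 - 3)*(5 + 3) = -5*8 = -40)
C(-28 - 1*25) - 1*(-3795) = -40 - 1*(-3795) = -40 + 3795 = 3755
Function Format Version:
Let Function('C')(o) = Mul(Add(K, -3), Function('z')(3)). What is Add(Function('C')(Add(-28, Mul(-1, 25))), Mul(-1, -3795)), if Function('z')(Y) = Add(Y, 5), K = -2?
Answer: 3755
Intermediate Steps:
Function('z')(Y) = Add(5, Y)
Function('C')(o) = -40 (Function('C')(o) = Mul(Add(-2, -3), Add(5, 3)) = Mul(-5, 8) = -40)
Add(Function('C')(Add(-28, Mul(-1, 25))), Mul(-1, -3795)) = Add(-40, Mul(-1, -3795)) = Add(-40, 3795) = 3755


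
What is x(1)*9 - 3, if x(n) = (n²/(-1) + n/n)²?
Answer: -3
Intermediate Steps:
x(n) = (1 - n²)² (x(n) = (n²*(-1) + 1)² = (-n² + 1)² = (1 - n²)²)
x(1)*9 - 3 = (-1 + 1²)²*9 - 3 = (-1 + 1)²*9 - 3 = 0²*9 - 3 = 0*9 - 3 = 0 - 3 = -3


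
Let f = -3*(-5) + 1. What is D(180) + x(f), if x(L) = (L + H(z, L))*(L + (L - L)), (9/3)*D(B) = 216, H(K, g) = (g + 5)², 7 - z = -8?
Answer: 7384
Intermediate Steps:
z = 15 (z = 7 - 1*(-8) = 7 + 8 = 15)
H(K, g) = (5 + g)²
D(B) = 72 (D(B) = (⅓)*216 = 72)
f = 16 (f = 15 + 1 = 16)
x(L) = L*(L + (5 + L)²) (x(L) = (L + (5 + L)²)*(L + (L - L)) = (L + (5 + L)²)*(L + 0) = (L + (5 + L)²)*L = L*(L + (5 + L)²))
D(180) + x(f) = 72 + 16*(16 + (5 + 16)²) = 72 + 16*(16 + 21²) = 72 + 16*(16 + 441) = 72 + 16*457 = 72 + 7312 = 7384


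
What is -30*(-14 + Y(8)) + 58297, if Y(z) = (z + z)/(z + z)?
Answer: 58687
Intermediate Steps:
Y(z) = 1 (Y(z) = (2*z)/((2*z)) = (2*z)*(1/(2*z)) = 1)
-30*(-14 + Y(8)) + 58297 = -30*(-14 + 1) + 58297 = -30*(-13) + 58297 = 390 + 58297 = 58687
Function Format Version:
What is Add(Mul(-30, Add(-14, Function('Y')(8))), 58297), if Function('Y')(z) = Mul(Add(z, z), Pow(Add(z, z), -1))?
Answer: 58687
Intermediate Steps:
Function('Y')(z) = 1 (Function('Y')(z) = Mul(Mul(2, z), Pow(Mul(2, z), -1)) = Mul(Mul(2, z), Mul(Rational(1, 2), Pow(z, -1))) = 1)
Add(Mul(-30, Add(-14, Function('Y')(8))), 58297) = Add(Mul(-30, Add(-14, 1)), 58297) = Add(Mul(-30, -13), 58297) = Add(390, 58297) = 58687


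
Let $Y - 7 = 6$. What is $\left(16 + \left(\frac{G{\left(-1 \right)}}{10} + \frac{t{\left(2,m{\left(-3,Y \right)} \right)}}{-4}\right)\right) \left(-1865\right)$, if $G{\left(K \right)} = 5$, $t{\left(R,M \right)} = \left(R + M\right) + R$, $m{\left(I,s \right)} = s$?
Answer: $- \frac{91385}{4} \approx -22846.0$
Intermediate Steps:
$Y = 13$ ($Y = 7 + 6 = 13$)
$t{\left(R,M \right)} = M + 2 R$ ($t{\left(R,M \right)} = \left(M + R\right) + R = M + 2 R$)
$\left(16 + \left(\frac{G{\left(-1 \right)}}{10} + \frac{t{\left(2,m{\left(-3,Y \right)} \right)}}{-4}\right)\right) \left(-1865\right) = \left(16 + \left(\frac{5}{10} + \frac{13 + 2 \cdot 2}{-4}\right)\right) \left(-1865\right) = \left(16 + \left(5 \cdot \frac{1}{10} + \left(13 + 4\right) \left(- \frac{1}{4}\right)\right)\right) \left(-1865\right) = \left(16 + \left(\frac{1}{2} + 17 \left(- \frac{1}{4}\right)\right)\right) \left(-1865\right) = \left(16 + \left(\frac{1}{2} - \frac{17}{4}\right)\right) \left(-1865\right) = \left(16 - \frac{15}{4}\right) \left(-1865\right) = \frac{49}{4} \left(-1865\right) = - \frac{91385}{4}$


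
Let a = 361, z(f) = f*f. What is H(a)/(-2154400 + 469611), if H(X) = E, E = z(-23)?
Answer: -529/1684789 ≈ -0.00031399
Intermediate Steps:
z(f) = f²
E = 529 (E = (-23)² = 529)
H(X) = 529
H(a)/(-2154400 + 469611) = 529/(-2154400 + 469611) = 529/(-1684789) = 529*(-1/1684789) = -529/1684789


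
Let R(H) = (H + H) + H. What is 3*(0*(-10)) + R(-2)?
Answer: -6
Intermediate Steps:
R(H) = 3*H (R(H) = 2*H + H = 3*H)
3*(0*(-10)) + R(-2) = 3*(0*(-10)) + 3*(-2) = 3*0 - 6 = 0 - 6 = -6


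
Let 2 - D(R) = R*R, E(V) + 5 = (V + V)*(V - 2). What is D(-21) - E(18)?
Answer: -1010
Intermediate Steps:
E(V) = -5 + 2*V*(-2 + V) (E(V) = -5 + (V + V)*(V - 2) = -5 + (2*V)*(-2 + V) = -5 + 2*V*(-2 + V))
D(R) = 2 - R² (D(R) = 2 - R*R = 2 - R²)
D(-21) - E(18) = (2 - 1*(-21)²) - (-5 - 4*18 + 2*18²) = (2 - 1*441) - (-5 - 72 + 2*324) = (2 - 441) - (-5 - 72 + 648) = -439 - 1*571 = -439 - 571 = -1010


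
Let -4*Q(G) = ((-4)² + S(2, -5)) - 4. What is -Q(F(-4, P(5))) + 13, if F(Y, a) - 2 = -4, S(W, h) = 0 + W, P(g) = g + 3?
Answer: 33/2 ≈ 16.500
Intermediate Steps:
P(g) = 3 + g
S(W, h) = W
F(Y, a) = -2 (F(Y, a) = 2 - 4 = -2)
Q(G) = -7/2 (Q(G) = -(((-4)² + 2) - 4)/4 = -((16 + 2) - 4)/4 = -(18 - 4)/4 = -¼*14 = -7/2)
-Q(F(-4, P(5))) + 13 = -1*(-7/2) + 13 = 7/2 + 13 = 33/2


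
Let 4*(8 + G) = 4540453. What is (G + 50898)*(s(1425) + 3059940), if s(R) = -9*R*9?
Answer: 13968817438695/4 ≈ 3.4922e+12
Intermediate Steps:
G = 4540421/4 (G = -8 + (¼)*4540453 = -8 + 4540453/4 = 4540421/4 ≈ 1.1351e+6)
s(R) = -81*R
(G + 50898)*(s(1425) + 3059940) = (4540421/4 + 50898)*(-81*1425 + 3059940) = 4744013*(-115425 + 3059940)/4 = (4744013/4)*2944515 = 13968817438695/4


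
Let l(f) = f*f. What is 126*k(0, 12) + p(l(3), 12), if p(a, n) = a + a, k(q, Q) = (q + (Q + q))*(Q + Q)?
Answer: 36306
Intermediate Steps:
l(f) = f²
k(q, Q) = 2*Q*(Q + 2*q) (k(q, Q) = (Q + 2*q)*(2*Q) = 2*Q*(Q + 2*q))
p(a, n) = 2*a
126*k(0, 12) + p(l(3), 12) = 126*(2*12*(12 + 2*0)) + 2*3² = 126*(2*12*(12 + 0)) + 2*9 = 126*(2*12*12) + 18 = 126*288 + 18 = 36288 + 18 = 36306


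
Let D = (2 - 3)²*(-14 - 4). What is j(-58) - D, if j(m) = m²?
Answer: 3382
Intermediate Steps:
D = -18 (D = (-1)²*(-18) = 1*(-18) = -18)
j(-58) - D = (-58)² - 1*(-18) = 3364 + 18 = 3382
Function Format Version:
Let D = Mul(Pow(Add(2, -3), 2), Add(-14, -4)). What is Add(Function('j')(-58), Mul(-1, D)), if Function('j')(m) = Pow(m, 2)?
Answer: 3382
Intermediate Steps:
D = -18 (D = Mul(Pow(-1, 2), -18) = Mul(1, -18) = -18)
Add(Function('j')(-58), Mul(-1, D)) = Add(Pow(-58, 2), Mul(-1, -18)) = Add(3364, 18) = 3382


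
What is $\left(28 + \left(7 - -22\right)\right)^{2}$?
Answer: $3249$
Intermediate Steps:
$\left(28 + \left(7 - -22\right)\right)^{2} = \left(28 + \left(7 + 22\right)\right)^{2} = \left(28 + 29\right)^{2} = 57^{2} = 3249$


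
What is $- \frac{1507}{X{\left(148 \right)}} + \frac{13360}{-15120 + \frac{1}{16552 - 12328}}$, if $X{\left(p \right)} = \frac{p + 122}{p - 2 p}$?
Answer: $\frac{7114688205922}{8622028665} \approx 825.18$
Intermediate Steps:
$X{\left(p \right)} = - \frac{122 + p}{p}$ ($X{\left(p \right)} = \frac{122 + p}{\left(-1\right) p} = \left(122 + p\right) \left(- \frac{1}{p}\right) = - \frac{122 + p}{p}$)
$- \frac{1507}{X{\left(148 \right)}} + \frac{13360}{-15120 + \frac{1}{16552 - 12328}} = - \frac{1507}{\frac{1}{148} \left(-122 - 148\right)} + \frac{13360}{-15120 + \frac{1}{16552 - 12328}} = - \frac{1507}{\frac{1}{148} \left(-122 - 148\right)} + \frac{13360}{-15120 + \frac{1}{4224}} = - \frac{1507}{\frac{1}{148} \left(-270\right)} + \frac{13360}{-15120 + \frac{1}{4224}} = - \frac{1507}{- \frac{135}{74}} + \frac{13360}{- \frac{63866879}{4224}} = \left(-1507\right) \left(- \frac{74}{135}\right) + 13360 \left(- \frac{4224}{63866879}\right) = \frac{111518}{135} - \frac{56432640}{63866879} = \frac{7114688205922}{8622028665}$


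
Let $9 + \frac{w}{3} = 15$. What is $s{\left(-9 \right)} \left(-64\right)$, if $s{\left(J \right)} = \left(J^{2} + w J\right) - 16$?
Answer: $6208$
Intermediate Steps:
$w = 18$ ($w = -27 + 3 \cdot 15 = -27 + 45 = 18$)
$s{\left(J \right)} = -16 + J^{2} + 18 J$ ($s{\left(J \right)} = \left(J^{2} + 18 J\right) - 16 = -16 + J^{2} + 18 J$)
$s{\left(-9 \right)} \left(-64\right) = \left(-16 + \left(-9\right)^{2} + 18 \left(-9\right)\right) \left(-64\right) = \left(-16 + 81 - 162\right) \left(-64\right) = \left(-97\right) \left(-64\right) = 6208$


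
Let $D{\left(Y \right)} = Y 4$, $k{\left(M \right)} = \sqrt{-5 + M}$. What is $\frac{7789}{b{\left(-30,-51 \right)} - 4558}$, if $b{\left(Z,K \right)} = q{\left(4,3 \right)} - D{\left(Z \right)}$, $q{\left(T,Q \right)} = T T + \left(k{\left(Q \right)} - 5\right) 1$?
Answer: $- \frac{34481903}{19598331} - \frac{7789 i \sqrt{2}}{19598331} \approx -1.7594 - 0.00056205 i$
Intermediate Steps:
$q{\left(T,Q \right)} = -5 + T^{2} + \sqrt{-5 + Q}$ ($q{\left(T,Q \right)} = T T + \left(\sqrt{-5 + Q} - 5\right) 1 = T^{2} + \left(-5 + \sqrt{-5 + Q}\right) 1 = T^{2} + \left(-5 + \sqrt{-5 + Q}\right) = -5 + T^{2} + \sqrt{-5 + Q}$)
$D{\left(Y \right)} = 4 Y$
$b{\left(Z,K \right)} = 11 - 4 Z + i \sqrt{2}$ ($b{\left(Z,K \right)} = \left(-5 + 4^{2} + \sqrt{-5 + 3}\right) - 4 Z = \left(-5 + 16 + \sqrt{-2}\right) - 4 Z = \left(-5 + 16 + i \sqrt{2}\right) - 4 Z = \left(11 + i \sqrt{2}\right) - 4 Z = 11 - 4 Z + i \sqrt{2}$)
$\frac{7789}{b{\left(-30,-51 \right)} - 4558} = \frac{7789}{\left(11 - -120 + i \sqrt{2}\right) - 4558} = \frac{7789}{\left(11 + 120 + i \sqrt{2}\right) - 4558} = \frac{7789}{\left(131 + i \sqrt{2}\right) - 4558} = \frac{7789}{-4427 + i \sqrt{2}}$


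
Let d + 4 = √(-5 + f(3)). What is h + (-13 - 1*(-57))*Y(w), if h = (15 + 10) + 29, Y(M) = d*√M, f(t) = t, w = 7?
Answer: 54 - 176*√7 + 44*I*√14 ≈ -411.65 + 164.63*I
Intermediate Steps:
d = -4 + I*√2 (d = -4 + √(-5 + 3) = -4 + √(-2) = -4 + I*√2 ≈ -4.0 + 1.4142*I)
Y(M) = √M*(-4 + I*√2) (Y(M) = (-4 + I*√2)*√M = √M*(-4 + I*√2))
h = 54 (h = 25 + 29 = 54)
h + (-13 - 1*(-57))*Y(w) = 54 + (-13 - 1*(-57))*(√7*(-4 + I*√2)) = 54 + (-13 + 57)*(√7*(-4 + I*√2)) = 54 + 44*(√7*(-4 + I*√2)) = 54 + 44*√7*(-4 + I*√2)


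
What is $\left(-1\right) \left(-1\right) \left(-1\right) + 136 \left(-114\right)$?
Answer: $-15505$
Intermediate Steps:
$\left(-1\right) \left(-1\right) \left(-1\right) + 136 \left(-114\right) = 1 \left(-1\right) - 15504 = -1 - 15504 = -15505$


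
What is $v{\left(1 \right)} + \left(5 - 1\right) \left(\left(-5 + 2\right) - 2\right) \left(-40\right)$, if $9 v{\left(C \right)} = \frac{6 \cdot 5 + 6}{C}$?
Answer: $804$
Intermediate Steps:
$v{\left(C \right)} = \frac{4}{C}$ ($v{\left(C \right)} = \frac{\left(6 \cdot 5 + 6\right) \frac{1}{C}}{9} = \frac{\left(30 + 6\right) \frac{1}{C}}{9} = \frac{36 \frac{1}{C}}{9} = \frac{4}{C}$)
$v{\left(1 \right)} + \left(5 - 1\right) \left(\left(-5 + 2\right) - 2\right) \left(-40\right) = \frac{4}{1} + \left(5 - 1\right) \left(\left(-5 + 2\right) - 2\right) \left(-40\right) = 4 \cdot 1 + 4 \left(-3 - 2\right) \left(-40\right) = 4 + 4 \left(-5\right) \left(-40\right) = 4 - -800 = 4 + 800 = 804$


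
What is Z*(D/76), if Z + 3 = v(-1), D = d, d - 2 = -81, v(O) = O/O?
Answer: 79/38 ≈ 2.0789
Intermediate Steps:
v(O) = 1
d = -79 (d = 2 - 81 = -79)
D = -79
Z = -2 (Z = -3 + 1 = -2)
Z*(D/76) = -(-158)/76 = -2*(-79/76) = 79/38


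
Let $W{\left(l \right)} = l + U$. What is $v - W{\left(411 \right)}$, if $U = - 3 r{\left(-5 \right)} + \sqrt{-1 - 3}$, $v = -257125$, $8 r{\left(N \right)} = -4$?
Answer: $- \frac{515075}{2} - 2 i \approx -2.5754 \cdot 10^{5} - 2.0 i$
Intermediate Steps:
$r{\left(N \right)} = - \frac{1}{2}$ ($r{\left(N \right)} = \frac{1}{8} \left(-4\right) = - \frac{1}{2}$)
$U = \frac{3}{2} + 2 i$ ($U = \left(-3\right) \left(- \frac{1}{2}\right) + \sqrt{-1 - 3} = \frac{3}{2} + \sqrt{-4} = \frac{3}{2} + 2 i \approx 1.5 + 2.0 i$)
$W{\left(l \right)} = \frac{3}{2} + l + 2 i$ ($W{\left(l \right)} = l + \left(\frac{3}{2} + 2 i\right) = \frac{3}{2} + l + 2 i$)
$v - W{\left(411 \right)} = -257125 - \left(\frac{3}{2} + 411 + 2 i\right) = -257125 - \left(\frac{825}{2} + 2 i\right) = - \frac{515075}{2} - 2 i$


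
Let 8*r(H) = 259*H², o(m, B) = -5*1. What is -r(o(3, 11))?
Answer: -6475/8 ≈ -809.38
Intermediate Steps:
o(m, B) = -5
r(H) = 259*H²/8 (r(H) = (259*H²)/8 = 259*H²/8)
-r(o(3, 11)) = -259*(-5)²/8 = -259*25/8 = -1*6475/8 = -6475/8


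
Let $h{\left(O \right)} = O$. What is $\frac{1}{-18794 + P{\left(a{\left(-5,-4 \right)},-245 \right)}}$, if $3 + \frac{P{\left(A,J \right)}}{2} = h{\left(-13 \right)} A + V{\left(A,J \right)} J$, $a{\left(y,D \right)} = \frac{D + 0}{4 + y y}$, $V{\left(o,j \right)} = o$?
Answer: $- \frac{29}{543136} \approx -5.3394 \cdot 10^{-5}$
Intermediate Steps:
$a{\left(y,D \right)} = \frac{D}{4 + y^{2}}$
$P{\left(A,J \right)} = -6 - 26 A + 2 A J$ ($P{\left(A,J \right)} = -6 + 2 \left(- 13 A + A J\right) = -6 + \left(- 26 A + 2 A J\right) = -6 - 26 A + 2 A J$)
$\frac{1}{-18794 + P{\left(a{\left(-5,-4 \right)},-245 \right)}} = \frac{1}{-18794 - \left(6 - 2 \left(- \frac{4}{4 + \left(-5\right)^{2}}\right) \left(-245\right) + 26 \left(-4\right) \frac{1}{4 + \left(-5\right)^{2}}\right)} = \frac{1}{-18794 - \left(6 - 2 \left(- \frac{4}{4 + 25}\right) \left(-245\right) + 26 \left(-4\right) \frac{1}{4 + 25}\right)} = \frac{1}{-18794 - \left(6 - 2 \left(- \frac{4}{29}\right) \left(-245\right) + 26 \left(-4\right) \frac{1}{29}\right)} = \frac{1}{-18794 - \left(6 - 2 \left(\left(-4\right) \frac{1}{29}\right) \left(-245\right) + 26 \left(-4\right) \frac{1}{29}\right)} = \frac{1}{-18794 - \left(\frac{70}{29} - \frac{1960}{29}\right)} = \frac{1}{-18794 + \left(-6 + \frac{104}{29} + \frac{1960}{29}\right)} = \frac{1}{-18794 + \frac{1890}{29}} = \frac{1}{- \frac{543136}{29}} = - \frac{29}{543136}$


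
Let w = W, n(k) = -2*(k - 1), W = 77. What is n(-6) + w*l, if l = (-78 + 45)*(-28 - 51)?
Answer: 200753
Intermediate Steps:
n(k) = 2 - 2*k (n(k) = -2*(-1 + k) = 2 - 2*k)
w = 77
l = 2607 (l = -33*(-79) = 2607)
n(-6) + w*l = (2 - 2*(-6)) + 77*2607 = (2 + 12) + 200739 = 14 + 200739 = 200753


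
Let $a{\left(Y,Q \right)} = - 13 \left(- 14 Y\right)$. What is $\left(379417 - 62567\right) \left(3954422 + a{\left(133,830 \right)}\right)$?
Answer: $1260628281800$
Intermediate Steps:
$a{\left(Y,Q \right)} = 182 Y$
$\left(379417 - 62567\right) \left(3954422 + a{\left(133,830 \right)}\right) = \left(379417 - 62567\right) \left(3954422 + 182 \cdot 133\right) = \left(379417 - 62567\right) \left(3954422 + 24206\right) = \left(379417 - 62567\right) 3978628 = 316850 \cdot 3978628 = 1260628281800$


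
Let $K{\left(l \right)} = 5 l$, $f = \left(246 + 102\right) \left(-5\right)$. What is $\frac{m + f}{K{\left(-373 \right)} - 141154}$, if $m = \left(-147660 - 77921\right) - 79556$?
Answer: $\frac{306877}{143019} \approx 2.1457$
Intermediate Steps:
$f = -1740$ ($f = 348 \left(-5\right) = -1740$)
$m = -305137$ ($m = \left(-147660 - 77921\right) - 79556 = -225581 - 79556 = -305137$)
$\frac{m + f}{K{\left(-373 \right)} - 141154} = \frac{-305137 - 1740}{5 \left(-373\right) - 141154} = - \frac{306877}{-1865 - 141154} = - \frac{306877}{-143019} = \left(-306877\right) \left(- \frac{1}{143019}\right) = \frac{306877}{143019}$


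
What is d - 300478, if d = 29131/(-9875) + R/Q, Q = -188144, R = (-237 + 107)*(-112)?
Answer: -34891894457429/116120125 ≈ -3.0048e+5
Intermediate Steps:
R = 14560 (R = -130*(-112) = 14560)
d = -351537679/116120125 (d = 29131/(-9875) + 14560/(-188144) = 29131*(-1/9875) + 14560*(-1/188144) = -29131/9875 - 910/11759 = -351537679/116120125 ≈ -3.0274)
d - 300478 = -351537679/116120125 - 300478 = -34891894457429/116120125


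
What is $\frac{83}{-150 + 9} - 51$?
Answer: $- \frac{7274}{141} \approx -51.589$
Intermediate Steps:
$\frac{83}{-150 + 9} - 51 = \frac{83}{-141} - 51 = 83 \left(- \frac{1}{141}\right) - 51 = - \frac{83}{141} - 51 = - \frac{7274}{141}$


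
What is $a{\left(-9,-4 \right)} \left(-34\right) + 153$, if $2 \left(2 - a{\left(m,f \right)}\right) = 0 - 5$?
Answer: $0$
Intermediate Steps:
$a{\left(m,f \right)} = \frac{9}{2}$ ($a{\left(m,f \right)} = 2 - \frac{0 - 5}{2} = 2 - - \frac{5}{2} = 2 + \frac{5}{2} = \frac{9}{2}$)
$a{\left(-9,-4 \right)} \left(-34\right) + 153 = \frac{9}{2} \left(-34\right) + 153 = -153 + 153 = 0$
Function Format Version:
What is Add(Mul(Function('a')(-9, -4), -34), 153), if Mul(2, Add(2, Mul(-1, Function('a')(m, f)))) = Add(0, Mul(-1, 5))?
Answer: 0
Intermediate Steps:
Function('a')(m, f) = Rational(9, 2) (Function('a')(m, f) = Add(2, Mul(Rational(-1, 2), Add(0, Mul(-1, 5)))) = Add(2, Mul(Rational(-1, 2), Add(0, -5))) = Add(2, Mul(Rational(-1, 2), -5)) = Add(2, Rational(5, 2)) = Rational(9, 2))
Add(Mul(Function('a')(-9, -4), -34), 153) = Add(Mul(Rational(9, 2), -34), 153) = Add(-153, 153) = 0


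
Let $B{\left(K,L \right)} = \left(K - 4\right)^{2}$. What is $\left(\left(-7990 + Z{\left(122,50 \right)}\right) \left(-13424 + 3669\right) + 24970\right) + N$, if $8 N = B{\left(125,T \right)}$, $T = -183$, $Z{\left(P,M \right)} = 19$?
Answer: $\frac{622271241}{8} \approx 7.7784 \cdot 10^{7}$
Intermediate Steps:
$B{\left(K,L \right)} = \left(-4 + K\right)^{2}$
$N = \frac{14641}{8}$ ($N = \frac{\left(-4 + 125\right)^{2}}{8} = \frac{121^{2}}{8} = \frac{1}{8} \cdot 14641 = \frac{14641}{8} \approx 1830.1$)
$\left(\left(-7990 + Z{\left(122,50 \right)}\right) \left(-13424 + 3669\right) + 24970\right) + N = \left(\left(-7990 + 19\right) \left(-13424 + 3669\right) + 24970\right) + \frac{14641}{8} = \left(\left(-7971\right) \left(-9755\right) + 24970\right) + \frac{14641}{8} = \left(77757105 + 24970\right) + \frac{14641}{8} = 77782075 + \frac{14641}{8} = \frac{622271241}{8}$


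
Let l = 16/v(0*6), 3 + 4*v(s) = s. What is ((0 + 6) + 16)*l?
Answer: -1408/3 ≈ -469.33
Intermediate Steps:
v(s) = -¾ + s/4
l = -64/3 (l = 16/(-¾ + (0*6)/4) = 16/(-¾ + (¼)*0) = 16/(-¾ + 0) = 16/(-¾) = 16*(-4/3) = -64/3 ≈ -21.333)
((0 + 6) + 16)*l = ((0 + 6) + 16)*(-64/3) = (6 + 16)*(-64/3) = 22*(-64/3) = -1408/3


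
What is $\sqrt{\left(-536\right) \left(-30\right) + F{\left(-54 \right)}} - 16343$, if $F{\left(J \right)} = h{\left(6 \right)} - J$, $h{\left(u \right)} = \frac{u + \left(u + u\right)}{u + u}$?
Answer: $-16343 + \frac{\sqrt{64542}}{2} \approx -16216.0$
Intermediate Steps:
$h{\left(u \right)} = \frac{3}{2}$ ($h{\left(u \right)} = \frac{u + 2 u}{2 u} = 3 u \frac{1}{2 u} = \frac{3}{2}$)
$F{\left(J \right)} = \frac{3}{2} - J$
$\sqrt{\left(-536\right) \left(-30\right) + F{\left(-54 \right)}} - 16343 = \sqrt{\left(-536\right) \left(-30\right) + \left(\frac{3}{2} - -54\right)} - 16343 = \sqrt{16080 + \left(\frac{3}{2} + 54\right)} - 16343 = \sqrt{16080 + \frac{111}{2}} - 16343 = \sqrt{\frac{32271}{2}} - 16343 = \frac{\sqrt{64542}}{2} - 16343 = -16343 + \frac{\sqrt{64542}}{2}$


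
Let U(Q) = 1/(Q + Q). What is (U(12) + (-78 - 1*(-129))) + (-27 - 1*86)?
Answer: -1487/24 ≈ -61.958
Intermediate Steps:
U(Q) = 1/(2*Q)
(U(12) + (-78 - 1*(-129))) + (-27 - 1*86) = ((½)/12 + (-78 - 1*(-129))) + (-27 - 1*86) = ((½)*(1/12) + (-78 + 129)) + (-27 - 86) = (1/24 + 51) - 113 = 1225/24 - 113 = -1487/24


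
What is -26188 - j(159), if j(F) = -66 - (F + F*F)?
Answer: -682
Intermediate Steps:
j(F) = -66 - F - F**2 (j(F) = -66 - (F + F**2) = -66 + (-F - F**2) = -66 - F - F**2)
-26188 - j(159) = -26188 - (-66 - 1*159 - 1*159**2) = -26188 - (-66 - 159 - 1*25281) = -26188 - (-66 - 159 - 25281) = -26188 - 1*(-25506) = -26188 + 25506 = -682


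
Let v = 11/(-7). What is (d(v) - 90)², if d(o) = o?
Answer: 410881/49 ≈ 8385.3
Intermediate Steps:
v = -11/7 (v = 11*(-⅐) = -11/7 ≈ -1.5714)
(d(v) - 90)² = (-11/7 - 90)² = (-641/7)² = 410881/49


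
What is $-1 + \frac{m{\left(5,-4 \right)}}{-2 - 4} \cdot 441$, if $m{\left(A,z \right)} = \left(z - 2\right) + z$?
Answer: $734$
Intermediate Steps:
$m{\left(A,z \right)} = -2 + 2 z$ ($m{\left(A,z \right)} = \left(-2 + z\right) + z = -2 + 2 z$)
$-1 + \frac{m{\left(5,-4 \right)}}{-2 - 4} \cdot 441 = -1 + \frac{-2 + 2 \left(-4\right)}{-2 - 4} \cdot 441 = -1 + \frac{-2 - 8}{-6} \cdot 441 = -1 + \left(- \frac{1}{6}\right) \left(-10\right) 441 = -1 + \frac{5}{3} \cdot 441 = -1 + 735 = 734$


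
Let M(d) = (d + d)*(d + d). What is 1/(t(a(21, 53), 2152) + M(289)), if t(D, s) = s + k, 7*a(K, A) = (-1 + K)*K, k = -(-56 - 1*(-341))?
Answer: 1/335951 ≈ 2.9766e-6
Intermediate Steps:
M(d) = 4*d² (M(d) = (2*d)*(2*d) = 4*d²)
k = -285 (k = -(-56 + 341) = -1*285 = -285)
a(K, A) = K*(-1 + K)/7 (a(K, A) = ((-1 + K)*K)/7 = (K*(-1 + K))/7 = K*(-1 + K)/7)
t(D, s) = -285 + s (t(D, s) = s - 285 = -285 + s)
1/(t(a(21, 53), 2152) + M(289)) = 1/((-285 + 2152) + 4*289²) = 1/(1867 + 4*83521) = 1/(1867 + 334084) = 1/335951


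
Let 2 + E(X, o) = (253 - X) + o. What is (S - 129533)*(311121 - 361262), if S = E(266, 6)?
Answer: 6495365422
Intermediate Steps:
E(X, o) = 251 + o - X (E(X, o) = -2 + ((253 - X) + o) = -2 + (253 + o - X) = 251 + o - X)
S = -9 (S = 251 + 6 - 1*266 = 251 + 6 - 266 = -9)
(S - 129533)*(311121 - 361262) = (-9 - 129533)*(311121 - 361262) = -129542*(-50141) = 6495365422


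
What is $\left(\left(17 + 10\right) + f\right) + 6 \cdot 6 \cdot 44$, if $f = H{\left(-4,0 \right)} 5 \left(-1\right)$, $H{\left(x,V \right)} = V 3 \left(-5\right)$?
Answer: $1611$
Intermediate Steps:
$H{\left(x,V \right)} = - 15 V$ ($H{\left(x,V \right)} = 3 V \left(-5\right) = - 15 V$)
$f = 0$ ($f = \left(-15\right) 0 \cdot 5 \left(-1\right) = 0 \cdot 5 \left(-1\right) = 0 \left(-1\right) = 0$)
$\left(\left(17 + 10\right) + f\right) + 6 \cdot 6 \cdot 44 = \left(\left(17 + 10\right) + 0\right) + 6 \cdot 6 \cdot 44 = \left(27 + 0\right) + 36 \cdot 44 = 27 + 1584 = 1611$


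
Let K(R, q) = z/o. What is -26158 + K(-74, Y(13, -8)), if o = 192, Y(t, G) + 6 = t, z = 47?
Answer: -5022289/192 ≈ -26158.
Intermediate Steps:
Y(t, G) = -6 + t
K(R, q) = 47/192
-26158 + K(-74, Y(13, -8)) = -26158 + 47/192 = -5022289/192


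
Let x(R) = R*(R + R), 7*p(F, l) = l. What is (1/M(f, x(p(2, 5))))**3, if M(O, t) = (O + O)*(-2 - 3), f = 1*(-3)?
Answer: 1/27000 ≈ 3.7037e-5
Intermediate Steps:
p(F, l) = l/7
f = -3
x(R) = 2*R**2 (x(R) = R*(2*R) = 2*R**2)
M(O, t) = -10*O (M(O, t) = (2*O)*(-5) = -10*O)
(1/M(f, x(p(2, 5))))**3 = (1/(-10*(-3)))**3 = (1/30)**3 = 1/27000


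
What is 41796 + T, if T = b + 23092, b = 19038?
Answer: 83926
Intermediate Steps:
T = 42130 (T = 19038 + 23092 = 42130)
41796 + T = 41796 + 42130 = 83926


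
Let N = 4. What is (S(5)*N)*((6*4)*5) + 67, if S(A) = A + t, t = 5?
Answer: 4867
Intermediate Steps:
S(A) = 5 + A (S(A) = A + 5 = 5 + A)
(S(5)*N)*((6*4)*5) + 67 = ((5 + 5)*4)*((6*4)*5) + 67 = (10*4)*(24*5) + 67 = 40*120 + 67 = 4800 + 67 = 4867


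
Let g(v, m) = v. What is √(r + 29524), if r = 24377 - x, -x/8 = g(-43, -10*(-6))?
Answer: 7*√1093 ≈ 231.42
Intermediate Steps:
x = 344 (x = -8*(-43) = 344)
r = 24033 (r = 24377 - 1*344 = 24377 - 344 = 24033)
√(r + 29524) = √(24033 + 29524) = √53557 = 7*√1093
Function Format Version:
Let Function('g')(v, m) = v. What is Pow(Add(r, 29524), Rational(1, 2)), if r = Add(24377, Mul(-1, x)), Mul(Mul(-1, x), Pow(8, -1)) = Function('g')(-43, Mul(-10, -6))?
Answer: Mul(7, Pow(1093, Rational(1, 2))) ≈ 231.42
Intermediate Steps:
x = 344 (x = Mul(-8, -43) = 344)
r = 24033 (r = Add(24377, Mul(-1, 344)) = Add(24377, -344) = 24033)
Pow(Add(r, 29524), Rational(1, 2)) = Pow(Add(24033, 29524), Rational(1, 2)) = Pow(53557, Rational(1, 2)) = Mul(7, Pow(1093, Rational(1, 2)))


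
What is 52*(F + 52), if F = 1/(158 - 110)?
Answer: 32461/12 ≈ 2705.1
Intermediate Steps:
F = 1/48 ≈ 0.020833
52*(F + 52) = 52*(1/48 + 52) = 52*(2497/48) = 32461/12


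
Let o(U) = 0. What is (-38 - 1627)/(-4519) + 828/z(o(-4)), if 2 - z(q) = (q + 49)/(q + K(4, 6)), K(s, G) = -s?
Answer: 5020611/85861 ≈ 58.474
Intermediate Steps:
z(q) = 2 - (49 + q)/(-4 + q) (z(q) = 2 - (q + 49)/(q - 1*4) = 2 - (49 + q)/(q - 4) = 2 - (49 + q)/(-4 + q))
(-38 - 1627)/(-4519) + 828/z(o(-4)) = (-38 - 1627)/(-4519) + 828/(((-57 + 0)/(-4 + 0))) = -1665*(-1/4519) + 828/((-57/(-4))) = 1665/4519 + 828/((-1/4*(-57))) = 1665/4519 + 828/(57/4) = 1665/4519 + 828*(4/57) = 1665/4519 + 1104/19 = 5020611/85861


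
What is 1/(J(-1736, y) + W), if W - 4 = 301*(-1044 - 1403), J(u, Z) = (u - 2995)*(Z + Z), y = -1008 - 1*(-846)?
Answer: 1/796301 ≈ 1.2558e-6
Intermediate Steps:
y = -162 (y = -1008 + 846 = -162)
J(u, Z) = 2*Z*(-2995 + u) (J(u, Z) = (-2995 + u)*(2*Z) = 2*Z*(-2995 + u))
W = -736543 (W = 4 + 301*(-1044 - 1403) = 4 + 301*(-2447) = 4 - 736547 = -736543)
1/(J(-1736, y) + W) = 1/(2*(-162)*(-2995 - 1736) - 736543) = 1/(2*(-162)*(-4731) - 736543) = 1/(1532844 - 736543) = 1/796301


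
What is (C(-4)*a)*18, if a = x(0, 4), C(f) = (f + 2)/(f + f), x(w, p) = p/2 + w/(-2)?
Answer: 9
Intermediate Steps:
x(w, p) = p/2 - w/2 (x(w, p) = p*(½) + w*(-½) = p/2 - w/2)
C(f) = (2 + f)/(2*f) (C(f) = (2 + f)/((2*f)) = (2 + f)*(1/(2*f)) = (2 + f)/(2*f))
a = 2 (a = (½)*4 - ½*0 = 2 + 0 = 2)
(C(-4)*a)*18 = (((½)*(2 - 4)/(-4))*2)*18 = (((½)*(-¼)*(-2))*2)*18 = ((¼)*2)*18 = (½)*18 = 9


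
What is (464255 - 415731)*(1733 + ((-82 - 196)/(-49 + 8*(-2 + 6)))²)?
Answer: 28052743404/289 ≈ 9.7068e+7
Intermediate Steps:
(464255 - 415731)*(1733 + ((-82 - 196)/(-49 + 8*(-2 + 6)))²) = 48524*(1733 + (-278/(-49 + 8*4))²) = 48524*(1733 + (-278/(-49 + 32))²) = 48524*(1733 + (-278/(-17))²) = 48524*(1733 + (-278*(-1/17))²) = 48524*(1733 + (278/17)²) = 48524*(1733 + 77284/289) = 48524*(578121/289) = 28052743404/289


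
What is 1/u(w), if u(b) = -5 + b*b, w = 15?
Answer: 1/220 ≈ 0.0045455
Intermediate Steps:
u(b) = -5 + b²
1/u(w) = 1/(-5 + 15²) = 1/(-5 + 225) = 1/220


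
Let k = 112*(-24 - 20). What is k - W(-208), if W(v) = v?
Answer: -4720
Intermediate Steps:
k = -4928 (k = 112*(-44) = -4928)
k - W(-208) = -4928 - 1*(-208) = -4928 + 208 = -4720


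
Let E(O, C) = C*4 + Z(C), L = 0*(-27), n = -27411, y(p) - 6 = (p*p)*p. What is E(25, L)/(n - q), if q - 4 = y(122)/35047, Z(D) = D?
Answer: 0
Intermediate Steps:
y(p) = 6 + p³ (y(p) = 6 + (p*p)*p = 6 + p²*p = 6 + p³)
q = 1956042/35047 (q = 4 + (6 + 122³)/35047 = 4 + (6 + 1815848)*(1/35047) = 4 + 1815854*(1/35047) = 4 + 1815854/35047 = 1956042/35047 ≈ 55.812)
L = 0
E(O, C) = 5*C (E(O, C) = C*4 + C = 4*C + C = 5*C)
E(25, L)/(n - q) = (5*0)/(-27411 - 1*1956042/35047) = 0/(-27411 - 1956042/35047) = 0/(-962629359/35047) = 0*(-35047/962629359) = 0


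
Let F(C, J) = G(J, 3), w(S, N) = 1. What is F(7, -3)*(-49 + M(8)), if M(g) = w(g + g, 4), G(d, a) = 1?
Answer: -48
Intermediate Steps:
F(C, J) = 1
M(g) = 1
F(7, -3)*(-49 + M(8)) = 1*(-49 + 1) = 1*(-48) = -48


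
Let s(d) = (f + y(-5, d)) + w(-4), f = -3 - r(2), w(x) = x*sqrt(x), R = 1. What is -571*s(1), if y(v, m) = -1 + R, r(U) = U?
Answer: 2855 + 4568*I ≈ 2855.0 + 4568.0*I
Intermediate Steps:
y(v, m) = 0 (y(v, m) = -1 + 1 = 0)
w(x) = x**(3/2)
f = -5 (f = -3 - 1*2 = -3 - 2 = -5)
s(d) = -5 - 8*I (s(d) = (-5 + 0) + (-4)**(3/2) = -5 - 8*I)
-571*s(1) = -571*(-5 - 8*I) = 2855 + 4568*I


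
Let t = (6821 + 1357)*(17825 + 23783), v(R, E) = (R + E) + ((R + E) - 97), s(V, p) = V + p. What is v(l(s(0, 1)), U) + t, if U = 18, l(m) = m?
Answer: 340270165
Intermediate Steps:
v(R, E) = -97 + 2*E + 2*R (v(R, E) = (E + R) + ((E + R) - 97) = (E + R) + (-97 + E + R) = -97 + 2*E + 2*R)
t = 340270224 (t = 8178*41608 = 340270224)
v(l(s(0, 1)), U) + t = (-97 + 2*18 + 2*(0 + 1)) + 340270224 = (-97 + 36 + 2*1) + 340270224 = (-97 + 36 + 2) + 340270224 = -59 + 340270224 = 340270165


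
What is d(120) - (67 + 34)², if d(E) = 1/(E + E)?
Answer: -2448239/240 ≈ -10201.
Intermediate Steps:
d(E) = 1/(2*E)
d(120) - (67 + 34)² = (½)/120 - (67 + 34)² = (½)*(1/120) - 1*101² = 1/240 - 1*10201 = 1/240 - 10201 = -2448239/240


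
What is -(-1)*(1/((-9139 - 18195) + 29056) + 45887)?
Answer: 79017415/1722 ≈ 45887.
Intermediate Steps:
-(-1)*(1/((-9139 - 18195) + 29056) + 45887) = -(-1)*(1/(-27334 + 29056) + 45887) = -(-1)*(1/1722 + 45887) = -(-1)*79017415/1722 = -1*(-79017415/1722) = 79017415/1722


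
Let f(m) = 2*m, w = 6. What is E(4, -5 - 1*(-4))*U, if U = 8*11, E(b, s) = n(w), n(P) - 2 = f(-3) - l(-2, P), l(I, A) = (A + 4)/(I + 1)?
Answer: 528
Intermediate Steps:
l(I, A) = (4 + A)/(1 + I)
n(P) = P (n(P) = 2 + (2*(-3) - (4 + P)/(1 - 2)) = 2 + (-6 - (4 + P)/(-1)) = 2 + (-6 - (-1)*(4 + P)) = 2 + (-6 - (-4 - P)) = 2 + (-6 + (4 + P)) = 2 + (-2 + P) = P)
E(b, s) = 6
U = 88
E(4, -5 - 1*(-4))*U = 6*88 = 528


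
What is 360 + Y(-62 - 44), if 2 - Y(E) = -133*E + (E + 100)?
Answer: -13730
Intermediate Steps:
Y(E) = -98 + 132*E (Y(E) = 2 - (-133*E + (E + 100)) = 2 - (-133*E + (100 + E)) = 2 - (100 - 132*E) = 2 + (-100 + 132*E) = -98 + 132*E)
360 + Y(-62 - 44) = 360 + (-98 + 132*(-62 - 44)) = 360 + (-98 + 132*(-106)) = 360 + (-98 - 13992) = 360 - 14090 = -13730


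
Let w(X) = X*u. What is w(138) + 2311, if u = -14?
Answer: 379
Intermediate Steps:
w(X) = -14*X (w(X) = X*(-14) = -14*X)
w(138) + 2311 = -14*138 + 2311 = -1932 + 2311 = 379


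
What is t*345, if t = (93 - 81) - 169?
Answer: -54165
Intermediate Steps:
t = -157 (t = 12 - 169 = -157)
t*345 = -157*345 = -54165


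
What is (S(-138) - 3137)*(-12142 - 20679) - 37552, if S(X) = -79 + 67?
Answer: 103315777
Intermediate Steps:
S(X) = -12
(S(-138) - 3137)*(-12142 - 20679) - 37552 = (-12 - 3137)*(-12142 - 20679) - 37552 = -3149*(-32821) - 37552 = 103353329 - 37552 = 103315777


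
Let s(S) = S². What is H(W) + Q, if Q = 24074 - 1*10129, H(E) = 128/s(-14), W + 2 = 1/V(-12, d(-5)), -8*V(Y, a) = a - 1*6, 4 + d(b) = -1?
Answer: 683337/49 ≈ 13946.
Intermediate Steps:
d(b) = -5 (d(b) = -4 - 1 = -5)
V(Y, a) = ¾ - a/8 (V(Y, a) = -(a - 1*6)/8 = -(a - 6)/8 = -(-6 + a)/8 = ¾ - a/8)
W = -14/11 (W = -2 + 1/(¾ - ⅛*(-5)) = -2 + 1/(¾ + 5/8) = -2 + 1/(11/8) = -2 + 8/11 = -14/11 ≈ -1.2727)
H(E) = 32/49 (H(E) = 128/((-14)²) = 128/196 = 128*(1/196) = 32/49)
Q = 13945 (Q = 24074 - 10129 = 13945)
H(W) + Q = 32/49 + 13945 = 683337/49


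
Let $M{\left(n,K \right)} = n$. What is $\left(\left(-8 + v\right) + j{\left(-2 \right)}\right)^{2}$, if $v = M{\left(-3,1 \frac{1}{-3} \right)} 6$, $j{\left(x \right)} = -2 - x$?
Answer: $676$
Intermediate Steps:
$v = -18$ ($v = \left(-3\right) 6 = -18$)
$\left(\left(-8 + v\right) + j{\left(-2 \right)}\right)^{2} = \left(\left(-8 - 18\right) - 0\right)^{2} = \left(-26 + \left(-2 + 2\right)\right)^{2} = \left(-26 + 0\right)^{2} = \left(-26\right)^{2} = 676$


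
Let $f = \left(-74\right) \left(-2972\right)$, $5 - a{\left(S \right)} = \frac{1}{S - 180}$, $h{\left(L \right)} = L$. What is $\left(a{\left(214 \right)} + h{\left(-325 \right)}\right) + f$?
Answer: $\frac{7466671}{34} \approx 2.1961 \cdot 10^{5}$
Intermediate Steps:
$a{\left(S \right)} = 5 - \frac{1}{-180 + S}$ ($a{\left(S \right)} = 5 - \frac{1}{S - 180} = 5 - \frac{1}{-180 + S}$)
$f = 219928$
$\left(a{\left(214 \right)} + h{\left(-325 \right)}\right) + f = \left(\frac{-901 + 5 \cdot 214}{-180 + 214} - 325\right) + 219928 = \left(\frac{-901 + 1070}{34} - 325\right) + 219928 = \left(\frac{1}{34} \cdot 169 - 325\right) + 219928 = \left(\frac{169}{34} - 325\right) + 219928 = - \frac{10881}{34} + 219928 = \frac{7466671}{34}$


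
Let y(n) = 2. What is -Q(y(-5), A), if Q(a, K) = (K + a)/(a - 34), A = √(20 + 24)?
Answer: 1/16 + √11/16 ≈ 0.26979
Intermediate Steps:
A = 2*√11 (A = √44 = 2*√11 ≈ 6.6332)
Q(a, K) = (K + a)/(-34 + a)
-Q(y(-5), A) = -(2*√11 + 2)/(-34 + 2) = -(2 + 2*√11)/(-32) = -(-1)*(2 + 2*√11)/32 = -(-1/16 - √11/16) = 1/16 + √11/16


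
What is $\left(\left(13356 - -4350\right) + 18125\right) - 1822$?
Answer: $34009$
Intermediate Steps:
$\left(\left(13356 - -4350\right) + 18125\right) - 1822 = \left(\left(13356 + 4350\right) + 18125\right) - 1822 = \left(17706 + 18125\right) - 1822 = 35831 - 1822 = 34009$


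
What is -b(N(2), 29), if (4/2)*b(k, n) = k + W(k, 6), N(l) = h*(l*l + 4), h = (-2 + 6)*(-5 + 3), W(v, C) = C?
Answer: 29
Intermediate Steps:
h = -8 (h = 4*(-2) = -8)
N(l) = -32 - 8*l² (N(l) = -8*(l*l + 4) = -8*(l² + 4) = -8*(4 + l²) = -32 - 8*l²)
b(k, n) = 3 + k/2 (b(k, n) = (k + 6)/2 = (6 + k)/2 = 3 + k/2)
-b(N(2), 29) = -(3 + (-32 - 8*2²)/2) = -(3 + (-32 - 8*4)/2) = -(3 + (-32 - 32)/2) = -(3 + (½)*(-64)) = -(3 - 32) = -1*(-29) = 29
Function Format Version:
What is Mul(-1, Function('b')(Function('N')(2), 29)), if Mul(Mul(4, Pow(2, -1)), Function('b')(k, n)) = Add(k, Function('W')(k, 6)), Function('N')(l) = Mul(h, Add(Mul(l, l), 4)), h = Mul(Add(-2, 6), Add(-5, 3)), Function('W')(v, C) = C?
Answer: 29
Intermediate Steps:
h = -8 (h = Mul(4, -2) = -8)
Function('N')(l) = Add(-32, Mul(-8, Pow(l, 2))) (Function('N')(l) = Mul(-8, Add(Mul(l, l), 4)) = Mul(-8, Add(Pow(l, 2), 4)) = Mul(-8, Add(4, Pow(l, 2))) = Add(-32, Mul(-8, Pow(l, 2))))
Function('b')(k, n) = Add(3, Mul(Rational(1, 2), k)) (Function('b')(k, n) = Mul(Rational(1, 2), Add(k, 6)) = Mul(Rational(1, 2), Add(6, k)) = Add(3, Mul(Rational(1, 2), k)))
Mul(-1, Function('b')(Function('N')(2), 29)) = Mul(-1, Add(3, Mul(Rational(1, 2), Add(-32, Mul(-8, Pow(2, 2)))))) = Mul(-1, Add(3, Mul(Rational(1, 2), Add(-32, Mul(-8, 4))))) = Mul(-1, Add(3, Mul(Rational(1, 2), Add(-32, -32)))) = Mul(-1, Add(3, Mul(Rational(1, 2), -64))) = Mul(-1, Add(3, -32)) = Mul(-1, -29) = 29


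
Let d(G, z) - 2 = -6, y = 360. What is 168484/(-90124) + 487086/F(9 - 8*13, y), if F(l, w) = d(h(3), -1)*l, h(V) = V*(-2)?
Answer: 5479264343/4280890 ≈ 1279.9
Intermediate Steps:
h(V) = -2*V
d(G, z) = -4 (d(G, z) = 2 - 6 = -4)
F(l, w) = -4*l
168484/(-90124) + 487086/F(9 - 8*13, y) = 168484/(-90124) + 487086/((-4*(9 - 8*13))) = 168484*(-1/90124) + 487086/((-4*(9 - 104))) = -42121/22531 + 487086/((-4*(-95))) = -42121/22531 + 487086/380 = -42121/22531 + 487086*(1/380) = -42121/22531 + 243543/190 = 5479264343/4280890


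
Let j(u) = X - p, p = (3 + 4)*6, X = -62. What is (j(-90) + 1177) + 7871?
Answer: 8944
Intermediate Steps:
p = 42 (p = 7*6 = 42)
j(u) = -104 (j(u) = -62 - 1*42 = -62 - 42 = -104)
(j(-90) + 1177) + 7871 = (-104 + 1177) + 7871 = 1073 + 7871 = 8944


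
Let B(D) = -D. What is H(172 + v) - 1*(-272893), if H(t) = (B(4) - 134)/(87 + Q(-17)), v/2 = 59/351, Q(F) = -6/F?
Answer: 135081253/495 ≈ 2.7289e+5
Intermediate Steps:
v = 118/351 (v = 2*(59/351) = 118/351 ≈ 0.33618)
H(t) = -782/495 (H(t) = (-1*4 - 134)/(87 - 6/(-17)) = (-4 - 134)/(87 - 6*(-1/17)) = -138/(87 + 6/17) = -138/1485/17 = -138*17/1485 = -782/495)
H(172 + v) - 1*(-272893) = -782/495 - 1*(-272893) = -782/495 + 272893 = 135081253/495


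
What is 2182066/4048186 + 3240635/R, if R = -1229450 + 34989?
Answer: -5256150250842/2417700148873 ≈ -2.1740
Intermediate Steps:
R = -1194461
2182066/4048186 + 3240635/R = 2182066/4048186 + 3240635/(-1194461) = 2182066*(1/4048186) + 3240635*(-1/1194461) = 1091033/2024093 - 3240635/1194461 = -5256150250842/2417700148873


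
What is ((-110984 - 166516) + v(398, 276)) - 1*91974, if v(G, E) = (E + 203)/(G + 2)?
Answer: -147789121/400 ≈ -3.6947e+5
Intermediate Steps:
v(G, E) = (203 + E)/(2 + G)
((-110984 - 166516) + v(398, 276)) - 1*91974 = ((-110984 - 166516) + (203 + 276)/(2 + 398)) - 1*91974 = (-277500 + 479/400) - 91974 = -110999521/400 - 91974 = -147789121/400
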